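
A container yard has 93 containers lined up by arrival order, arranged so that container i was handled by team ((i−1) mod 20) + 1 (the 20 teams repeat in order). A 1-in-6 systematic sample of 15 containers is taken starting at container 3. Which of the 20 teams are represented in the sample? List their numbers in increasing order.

Consecutive selections differ by k = 6, so their team numbers differ by 6 mod 20 = 6.
gcd(6, 20) = 2, so the sample visits 20/2 = 10 distinct residues mod 20.
Start 3 is team 3; the teams hit are 1, 3, 5, 7, 9, 11, 13, 15, 17, 19.

1, 3, 5, 7, 9, 11, 13, 15, 17, 19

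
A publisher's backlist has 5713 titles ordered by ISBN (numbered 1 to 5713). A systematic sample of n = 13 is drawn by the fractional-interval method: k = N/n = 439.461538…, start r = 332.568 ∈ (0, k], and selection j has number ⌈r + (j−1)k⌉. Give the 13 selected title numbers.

j=1: r + 0k = 332.568 → ⌈·⌉ = 333
j=2: r + 1k = 772.029538… → ⌈·⌉ = 773
j=3: r + 2k = 1211.491076… → ⌈·⌉ = 1212
j=4: r + 3k = 1650.952615… → ⌈·⌉ = 1651
j=5: r + 4k = 2090.414153… → ⌈·⌉ = 2091
j=6: r + 5k = 2529.875692… → ⌈·⌉ = 2530
j=7: r + 6k = 2969.337230… → ⌈·⌉ = 2970
j=8: r + 7k = 3408.798769… → ⌈·⌉ = 3409
j=9: r + 8k = 3848.260307… → ⌈·⌉ = 3849
j=10: r + 9k = 4287.721846… → ⌈·⌉ = 4288
j=11: r + 10k = 4727.183384… → ⌈·⌉ = 4728
j=12: r + 11k = 5166.644923… → ⌈·⌉ = 5167
j=13: r + 12k = 5606.106461… → ⌈·⌉ = 5607

333, 773, 1212, 1651, 2091, 2530, 2970, 3409, 3849, 4288, 4728, 5167, 5607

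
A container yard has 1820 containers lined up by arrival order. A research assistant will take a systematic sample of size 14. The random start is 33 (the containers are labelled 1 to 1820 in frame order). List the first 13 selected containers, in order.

k = N/n = 1820/14 = 130
container 1: 33
container 2: 33 + 130 = 163
container 3: 163 + 130 = 293
container 4: 293 + 130 = 423
container 5: 423 + 130 = 553
container 6: 553 + 130 = 683
container 7: 683 + 130 = 813
container 8: 813 + 130 = 943
container 9: 943 + 130 = 1073
container 10: 1073 + 130 = 1203
container 11: 1203 + 130 = 1333
container 12: 1333 + 130 = 1463
container 13: 1463 + 130 = 1593

33, 163, 293, 423, 553, 683, 813, 943, 1073, 1203, 1333, 1463, 1593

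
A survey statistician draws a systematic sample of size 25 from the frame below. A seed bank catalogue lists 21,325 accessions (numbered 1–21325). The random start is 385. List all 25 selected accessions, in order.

k = N/n = 21325/25 = 853
accession 1: 385
accession 2: 385 + 853 = 1238
accession 3: 1238 + 853 = 2091
accession 4: 2091 + 853 = 2944
accession 5: 2944 + 853 = 3797
accession 6: 3797 + 853 = 4650
accession 7: 4650 + 853 = 5503
accession 8: 5503 + 853 = 6356
accession 9: 6356 + 853 = 7209
accession 10: 7209 + 853 = 8062
accession 11: 8062 + 853 = 8915
accession 12: 8915 + 853 = 9768
accession 13: 9768 + 853 = 10621
accession 14: 10621 + 853 = 11474
accession 15: 11474 + 853 = 12327
accession 16: 12327 + 853 = 13180
accession 17: 13180 + 853 = 14033
accession 18: 14033 + 853 = 14886
accession 19: 14886 + 853 = 15739
accession 20: 15739 + 853 = 16592
accession 21: 16592 + 853 = 17445
accession 22: 17445 + 853 = 18298
accession 23: 18298 + 853 = 19151
accession 24: 19151 + 853 = 20004
accession 25: 20004 + 853 = 20857

385, 1238, 2091, 2944, 3797, 4650, 5503, 6356, 7209, 8062, 8915, 9768, 10621, 11474, 12327, 13180, 14033, 14886, 15739, 16592, 17445, 18298, 19151, 20004, 20857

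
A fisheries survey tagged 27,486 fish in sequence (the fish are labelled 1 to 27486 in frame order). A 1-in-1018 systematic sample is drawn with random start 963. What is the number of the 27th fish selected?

k = 1018
27th selection = r + (27−1)·k = 963 + 26×1018 = 963 + 26468 = 27431

27431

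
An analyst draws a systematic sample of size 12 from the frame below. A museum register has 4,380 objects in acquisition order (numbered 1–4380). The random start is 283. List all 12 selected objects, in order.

k = N/n = 4380/12 = 365
object 1: 283
object 2: 283 + 365 = 648
object 3: 648 + 365 = 1013
object 4: 1013 + 365 = 1378
object 5: 1378 + 365 = 1743
object 6: 1743 + 365 = 2108
object 7: 2108 + 365 = 2473
object 8: 2473 + 365 = 2838
object 9: 2838 + 365 = 3203
object 10: 3203 + 365 = 3568
object 11: 3568 + 365 = 3933
object 12: 3933 + 365 = 4298

283, 648, 1013, 1378, 1743, 2108, 2473, 2838, 3203, 3568, 3933, 4298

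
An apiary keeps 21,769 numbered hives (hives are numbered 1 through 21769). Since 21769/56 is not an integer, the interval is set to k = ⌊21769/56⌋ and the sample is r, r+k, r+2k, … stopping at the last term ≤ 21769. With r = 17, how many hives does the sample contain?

57

k = ⌊21769/56⌋ = 388
Achieved size = ⌊(21769 − 17)/388⌋ + 1 = ⌊21752/388⌋ + 1 = 56 + 1 = 57
(last selection: 17 + 56×388 = 21745 ≤ 21769; next would be 22133 > 21769)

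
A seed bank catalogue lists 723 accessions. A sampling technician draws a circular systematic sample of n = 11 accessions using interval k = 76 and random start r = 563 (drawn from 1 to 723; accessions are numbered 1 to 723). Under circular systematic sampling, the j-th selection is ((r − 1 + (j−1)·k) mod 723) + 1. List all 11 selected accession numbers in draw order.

563, 639, 715, 68, 144, 220, 296, 372, 448, 524, 600

Selection 1: 563
Selection 2: 563 + 76 = 639
Selection 3: 639 + 76 = 715
Selection 4: 715 + 76 = 791 → 791 − 723 = 68
Selection 5: 68 + 76 = 144
Selection 6: 144 + 76 = 220
Selection 7: 220 + 76 = 296
Selection 8: 296 + 76 = 372
Selection 9: 372 + 76 = 448
Selection 10: 448 + 76 = 524
Selection 11: 524 + 76 = 600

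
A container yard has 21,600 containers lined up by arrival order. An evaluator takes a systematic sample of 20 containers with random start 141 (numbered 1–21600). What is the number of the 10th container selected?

k = 21600/20 = 1080
10th selection = r + (10−1)·k = 141 + 9×1080 = 141 + 9720 = 9861

9861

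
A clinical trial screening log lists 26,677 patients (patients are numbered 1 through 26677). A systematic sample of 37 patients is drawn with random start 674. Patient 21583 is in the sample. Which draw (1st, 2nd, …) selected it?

k = 26677/37 = 721
position = (21583 − 674)/721 + 1 = 20909/721 + 1 = 29 + 1 = 30

30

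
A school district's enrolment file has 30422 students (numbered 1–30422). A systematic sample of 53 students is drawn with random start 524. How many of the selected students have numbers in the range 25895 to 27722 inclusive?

3

k = 30422/53 = 574
First selection ≥ 25895: 524 + ⌈(25895−524)/574⌉·574 = 524 + 45×574 = 26354
Last selection ≤ 27722: 524 + ⌊(27722−524)/574⌋·574 = 524 + 47×574 = 27502
Count = 47 − 45 + 1 = 3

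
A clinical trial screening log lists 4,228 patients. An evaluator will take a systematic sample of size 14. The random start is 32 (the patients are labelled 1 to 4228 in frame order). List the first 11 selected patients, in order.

32, 334, 636, 938, 1240, 1542, 1844, 2146, 2448, 2750, 3052

k = N/n = 4228/14 = 302
patient 1: 32
patient 2: 32 + 302 = 334
patient 3: 334 + 302 = 636
patient 4: 636 + 302 = 938
patient 5: 938 + 302 = 1240
patient 6: 1240 + 302 = 1542
patient 7: 1542 + 302 = 1844
patient 8: 1844 + 302 = 2146
patient 9: 2146 + 302 = 2448
patient 10: 2448 + 302 = 2750
patient 11: 2750 + 302 = 3052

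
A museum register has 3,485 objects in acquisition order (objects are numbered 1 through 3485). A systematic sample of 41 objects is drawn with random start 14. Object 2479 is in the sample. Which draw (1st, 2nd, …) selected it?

30

k = 3485/41 = 85
position = (2479 − 14)/85 + 1 = 2465/85 + 1 = 29 + 1 = 30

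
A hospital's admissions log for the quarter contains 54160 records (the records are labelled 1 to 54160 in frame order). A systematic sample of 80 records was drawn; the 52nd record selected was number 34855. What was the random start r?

328

k = 54160/80 = 677
r = 34855 − (52−1)×677 = 34855 − 34527 = 328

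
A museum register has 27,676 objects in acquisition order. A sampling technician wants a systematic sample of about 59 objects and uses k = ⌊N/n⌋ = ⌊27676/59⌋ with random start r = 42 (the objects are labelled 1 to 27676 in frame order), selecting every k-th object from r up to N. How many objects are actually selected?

59

k = ⌊27676/59⌋ = 469
Achieved size = ⌊(27676 − 42)/469⌋ + 1 = ⌊27634/469⌋ + 1 = 58 + 1 = 59
(last selection: 42 + 58×469 = 27244 ≤ 27676; next would be 27713 > 27676)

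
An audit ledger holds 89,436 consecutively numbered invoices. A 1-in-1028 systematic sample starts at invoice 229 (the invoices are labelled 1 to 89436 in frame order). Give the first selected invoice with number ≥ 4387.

k = 1028
Steps past start: ⌈(4387 − 229)/1028⌉ = ⌈4158/1028⌉ = 5
Selected invoice: 229 + 5×1028 = 5369

5369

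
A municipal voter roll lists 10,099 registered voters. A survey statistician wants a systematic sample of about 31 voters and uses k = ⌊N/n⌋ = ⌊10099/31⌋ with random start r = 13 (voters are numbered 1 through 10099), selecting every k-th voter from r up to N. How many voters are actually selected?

32

k = ⌊10099/31⌋ = 325
Achieved size = ⌊(10099 − 13)/325⌋ + 1 = ⌊10086/325⌋ + 1 = 31 + 1 = 32
(last selection: 13 + 31×325 = 10088 ≤ 10099; next would be 10413 > 10099)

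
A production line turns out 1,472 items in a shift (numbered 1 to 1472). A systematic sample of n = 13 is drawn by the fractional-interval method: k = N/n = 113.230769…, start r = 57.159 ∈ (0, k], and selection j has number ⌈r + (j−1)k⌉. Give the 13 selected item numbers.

j=1: r + 0k = 57.159 → ⌈·⌉ = 58
j=2: r + 1k = 170.389769… → ⌈·⌉ = 171
j=3: r + 2k = 283.620538… → ⌈·⌉ = 284
j=4: r + 3k = 396.851307… → ⌈·⌉ = 397
j=5: r + 4k = 510.082076… → ⌈·⌉ = 511
j=6: r + 5k = 623.312846… → ⌈·⌉ = 624
j=7: r + 6k = 736.543615… → ⌈·⌉ = 737
j=8: r + 7k = 849.774384… → ⌈·⌉ = 850
j=9: r + 8k = 963.005153… → ⌈·⌉ = 964
j=10: r + 9k = 1076.235923… → ⌈·⌉ = 1077
j=11: r + 10k = 1189.466692… → ⌈·⌉ = 1190
j=12: r + 11k = 1302.697461… → ⌈·⌉ = 1303
j=13: r + 12k = 1415.928230… → ⌈·⌉ = 1416

58, 171, 284, 397, 511, 624, 737, 850, 964, 1077, 1190, 1303, 1416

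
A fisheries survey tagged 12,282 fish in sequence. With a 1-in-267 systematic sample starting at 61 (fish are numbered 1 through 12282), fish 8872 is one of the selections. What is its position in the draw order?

k = 267
position = (8872 − 61)/267 + 1 = 8811/267 + 1 = 33 + 1 = 34

34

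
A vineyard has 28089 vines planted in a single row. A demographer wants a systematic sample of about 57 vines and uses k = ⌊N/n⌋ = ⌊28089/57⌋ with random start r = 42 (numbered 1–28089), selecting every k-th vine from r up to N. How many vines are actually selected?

k = ⌊28089/57⌋ = 492
Achieved size = ⌊(28089 − 42)/492⌋ + 1 = ⌊28047/492⌋ + 1 = 57 + 1 = 58
(last selection: 42 + 57×492 = 28086 ≤ 28089; next would be 28578 > 28089)

58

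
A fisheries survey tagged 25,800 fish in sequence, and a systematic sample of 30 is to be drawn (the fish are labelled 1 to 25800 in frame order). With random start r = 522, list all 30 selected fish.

522, 1382, 2242, 3102, 3962, 4822, 5682, 6542, 7402, 8262, 9122, 9982, 10842, 11702, 12562, 13422, 14282, 15142, 16002, 16862, 17722, 18582, 19442, 20302, 21162, 22022, 22882, 23742, 24602, 25462

k = N/n = 25800/30 = 860
fish 1: 522
fish 2: 522 + 860 = 1382
fish 3: 1382 + 860 = 2242
fish 4: 2242 + 860 = 3102
fish 5: 3102 + 860 = 3962
fish 6: 3962 + 860 = 4822
fish 7: 4822 + 860 = 5682
fish 8: 5682 + 860 = 6542
fish 9: 6542 + 860 = 7402
fish 10: 7402 + 860 = 8262
fish 11: 8262 + 860 = 9122
fish 12: 9122 + 860 = 9982
fish 13: 9982 + 860 = 10842
fish 14: 10842 + 860 = 11702
fish 15: 11702 + 860 = 12562
fish 16: 12562 + 860 = 13422
fish 17: 13422 + 860 = 14282
fish 18: 14282 + 860 = 15142
fish 19: 15142 + 860 = 16002
fish 20: 16002 + 860 = 16862
fish 21: 16862 + 860 = 17722
fish 22: 17722 + 860 = 18582
fish 23: 18582 + 860 = 19442
fish 24: 19442 + 860 = 20302
fish 25: 20302 + 860 = 21162
fish 26: 21162 + 860 = 22022
fish 27: 22022 + 860 = 22882
fish 28: 22882 + 860 = 23742
fish 29: 23742 + 860 = 24602
fish 30: 24602 + 860 = 25462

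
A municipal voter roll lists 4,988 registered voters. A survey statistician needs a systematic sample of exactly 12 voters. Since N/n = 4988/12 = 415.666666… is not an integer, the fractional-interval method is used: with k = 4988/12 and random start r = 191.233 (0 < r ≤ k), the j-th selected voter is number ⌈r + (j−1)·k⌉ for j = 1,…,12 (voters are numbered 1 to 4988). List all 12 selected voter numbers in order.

j=1: r + 0k = 191.233 → ⌈·⌉ = 192
j=2: r + 1k = 606.899666… → ⌈·⌉ = 607
j=3: r + 2k = 1022.566333… → ⌈·⌉ = 1023
j=4: r + 3k = 1438.233 → ⌈·⌉ = 1439
j=5: r + 4k = 1853.899666… → ⌈·⌉ = 1854
j=6: r + 5k = 2269.566333… → ⌈·⌉ = 2270
j=7: r + 6k = 2685.233 → ⌈·⌉ = 2686
j=8: r + 7k = 3100.899666… → ⌈·⌉ = 3101
j=9: r + 8k = 3516.566333… → ⌈·⌉ = 3517
j=10: r + 9k = 3932.233 → ⌈·⌉ = 3933
j=11: r + 10k = 4347.899666… → ⌈·⌉ = 4348
j=12: r + 11k = 4763.566333… → ⌈·⌉ = 4764

192, 607, 1023, 1439, 1854, 2270, 2686, 3101, 3517, 3933, 4348, 4764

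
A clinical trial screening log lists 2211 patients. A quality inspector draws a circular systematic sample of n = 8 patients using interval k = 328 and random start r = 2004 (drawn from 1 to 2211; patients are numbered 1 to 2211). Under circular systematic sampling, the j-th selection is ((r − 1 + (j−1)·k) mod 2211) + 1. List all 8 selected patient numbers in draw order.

2004, 121, 449, 777, 1105, 1433, 1761, 2089

Selection 1: 2004
Selection 2: 2004 + 328 = 2332 → 2332 − 2211 = 121
Selection 3: 121 + 328 = 449
Selection 4: 449 + 328 = 777
Selection 5: 777 + 328 = 1105
Selection 6: 1105 + 328 = 1433
Selection 7: 1433 + 328 = 1761
Selection 8: 1761 + 328 = 2089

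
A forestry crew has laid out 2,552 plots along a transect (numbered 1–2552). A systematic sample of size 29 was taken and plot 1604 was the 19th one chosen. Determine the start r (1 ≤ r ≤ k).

20

k = 2552/29 = 88
r = 1604 − (19−1)×88 = 1604 − 1584 = 20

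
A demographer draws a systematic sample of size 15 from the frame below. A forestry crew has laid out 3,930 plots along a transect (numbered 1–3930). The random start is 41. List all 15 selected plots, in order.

k = N/n = 3930/15 = 262
plot 1: 41
plot 2: 41 + 262 = 303
plot 3: 303 + 262 = 565
plot 4: 565 + 262 = 827
plot 5: 827 + 262 = 1089
plot 6: 1089 + 262 = 1351
plot 7: 1351 + 262 = 1613
plot 8: 1613 + 262 = 1875
plot 9: 1875 + 262 = 2137
plot 10: 2137 + 262 = 2399
plot 11: 2399 + 262 = 2661
plot 12: 2661 + 262 = 2923
plot 13: 2923 + 262 = 3185
plot 14: 3185 + 262 = 3447
plot 15: 3447 + 262 = 3709

41, 303, 565, 827, 1089, 1351, 1613, 1875, 2137, 2399, 2661, 2923, 3185, 3447, 3709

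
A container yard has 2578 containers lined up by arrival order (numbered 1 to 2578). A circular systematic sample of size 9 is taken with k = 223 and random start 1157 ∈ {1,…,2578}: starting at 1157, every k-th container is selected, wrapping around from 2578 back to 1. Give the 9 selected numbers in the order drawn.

Selection 1: 1157
Selection 2: 1157 + 223 = 1380
Selection 3: 1380 + 223 = 1603
Selection 4: 1603 + 223 = 1826
Selection 5: 1826 + 223 = 2049
Selection 6: 2049 + 223 = 2272
Selection 7: 2272 + 223 = 2495
Selection 8: 2495 + 223 = 2718 → 2718 − 2578 = 140
Selection 9: 140 + 223 = 363

1157, 1380, 1603, 1826, 2049, 2272, 2495, 140, 363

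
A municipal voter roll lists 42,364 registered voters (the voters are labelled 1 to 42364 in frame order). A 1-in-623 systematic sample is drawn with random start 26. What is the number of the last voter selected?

41767

k = 623
68th selection = r + (68−1)·k = 26 + 67×623 = 26 + 41741 = 41767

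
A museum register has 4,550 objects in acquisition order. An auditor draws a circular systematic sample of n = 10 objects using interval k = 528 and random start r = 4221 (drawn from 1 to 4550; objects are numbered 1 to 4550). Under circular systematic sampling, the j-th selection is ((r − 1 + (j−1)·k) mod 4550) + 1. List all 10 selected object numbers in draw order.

Selection 1: 4221
Selection 2: 4221 + 528 = 4749 → 4749 − 4550 = 199
Selection 3: 199 + 528 = 727
Selection 4: 727 + 528 = 1255
Selection 5: 1255 + 528 = 1783
Selection 6: 1783 + 528 = 2311
Selection 7: 2311 + 528 = 2839
Selection 8: 2839 + 528 = 3367
Selection 9: 3367 + 528 = 3895
Selection 10: 3895 + 528 = 4423

4221, 199, 727, 1255, 1783, 2311, 2839, 3367, 3895, 4423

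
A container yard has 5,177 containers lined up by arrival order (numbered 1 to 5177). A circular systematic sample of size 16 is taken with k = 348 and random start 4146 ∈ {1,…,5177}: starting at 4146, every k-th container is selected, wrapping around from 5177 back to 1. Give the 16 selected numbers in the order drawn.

Selection 1: 4146
Selection 2: 4146 + 348 = 4494
Selection 3: 4494 + 348 = 4842
Selection 4: 4842 + 348 = 5190 → 5190 − 5177 = 13
Selection 5: 13 + 348 = 361
Selection 6: 361 + 348 = 709
Selection 7: 709 + 348 = 1057
Selection 8: 1057 + 348 = 1405
Selection 9: 1405 + 348 = 1753
Selection 10: 1753 + 348 = 2101
Selection 11: 2101 + 348 = 2449
Selection 12: 2449 + 348 = 2797
Selection 13: 2797 + 348 = 3145
Selection 14: 3145 + 348 = 3493
Selection 15: 3493 + 348 = 3841
Selection 16: 3841 + 348 = 4189

4146, 4494, 4842, 13, 361, 709, 1057, 1405, 1753, 2101, 2449, 2797, 3145, 3493, 3841, 4189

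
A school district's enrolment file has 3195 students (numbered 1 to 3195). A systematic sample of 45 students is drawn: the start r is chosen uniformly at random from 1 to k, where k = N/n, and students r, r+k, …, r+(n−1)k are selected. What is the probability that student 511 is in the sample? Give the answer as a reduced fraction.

k = 3195/45 = 71.
Student 511 is selected iff r ≡ 511 (mod 71); exactly one such r in {1,…,71}.
Inclusion probability = 1/71.

1/71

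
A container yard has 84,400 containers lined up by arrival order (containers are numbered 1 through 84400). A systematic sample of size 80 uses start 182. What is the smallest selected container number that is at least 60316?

k = 84400/80 = 1055
Steps past start: ⌈(60316 − 182)/1055⌉ = ⌈60134/1055⌉ = 57
Selected container: 182 + 57×1055 = 60317

60317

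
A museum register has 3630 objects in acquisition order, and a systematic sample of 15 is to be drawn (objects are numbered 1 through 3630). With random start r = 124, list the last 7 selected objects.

2060, 2302, 2544, 2786, 3028, 3270, 3512

k = N/n = 3630/15 = 242
9th selection = 124 + 8×242 = 2060
10th: 2060 + 242 = 2302
11th: 2302 + 242 = 2544
12th: 2544 + 242 = 2786
13th: 2786 + 242 = 3028
14th: 3028 + 242 = 3270
15th: 3270 + 242 = 3512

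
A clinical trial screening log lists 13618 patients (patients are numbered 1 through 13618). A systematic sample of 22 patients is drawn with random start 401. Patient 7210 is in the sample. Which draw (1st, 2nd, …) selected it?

12

k = 13618/22 = 619
position = (7210 − 401)/619 + 1 = 6809/619 + 1 = 11 + 1 = 12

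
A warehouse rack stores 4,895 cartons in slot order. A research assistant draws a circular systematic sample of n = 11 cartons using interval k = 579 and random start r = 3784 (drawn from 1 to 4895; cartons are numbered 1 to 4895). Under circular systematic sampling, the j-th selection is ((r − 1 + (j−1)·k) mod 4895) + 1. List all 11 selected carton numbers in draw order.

3784, 4363, 47, 626, 1205, 1784, 2363, 2942, 3521, 4100, 4679

Selection 1: 3784
Selection 2: 3784 + 579 = 4363
Selection 3: 4363 + 579 = 4942 → 4942 − 4895 = 47
Selection 4: 47 + 579 = 626
Selection 5: 626 + 579 = 1205
Selection 6: 1205 + 579 = 1784
Selection 7: 1784 + 579 = 2363
Selection 8: 2363 + 579 = 2942
Selection 9: 2942 + 579 = 3521
Selection 10: 3521 + 579 = 4100
Selection 11: 4100 + 579 = 4679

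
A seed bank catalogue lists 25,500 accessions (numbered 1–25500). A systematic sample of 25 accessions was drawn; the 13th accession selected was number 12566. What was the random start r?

k = 25500/25 = 1020
r = 12566 − (13−1)×1020 = 12566 − 12240 = 326

326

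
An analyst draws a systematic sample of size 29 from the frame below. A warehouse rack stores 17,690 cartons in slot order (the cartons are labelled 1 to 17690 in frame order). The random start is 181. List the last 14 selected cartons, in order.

k = N/n = 17690/29 = 610
16th selection = 181 + 15×610 = 9331
17th: 9331 + 610 = 9941
18th: 9941 + 610 = 10551
19th: 10551 + 610 = 11161
20th: 11161 + 610 = 11771
21st: 11771 + 610 = 12381
22nd: 12381 + 610 = 12991
23rd: 12991 + 610 = 13601
24th: 13601 + 610 = 14211
25th: 14211 + 610 = 14821
26th: 14821 + 610 = 15431
27th: 15431 + 610 = 16041
28th: 16041 + 610 = 16651
29th: 16651 + 610 = 17261

9331, 9941, 10551, 11161, 11771, 12381, 12991, 13601, 14211, 14821, 15431, 16041, 16651, 17261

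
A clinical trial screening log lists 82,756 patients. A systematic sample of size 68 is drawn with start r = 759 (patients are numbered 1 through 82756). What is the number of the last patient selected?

82298

k = 82756/68 = 1217
68th selection = r + (68−1)·k = 759 + 67×1217 = 759 + 81539 = 82298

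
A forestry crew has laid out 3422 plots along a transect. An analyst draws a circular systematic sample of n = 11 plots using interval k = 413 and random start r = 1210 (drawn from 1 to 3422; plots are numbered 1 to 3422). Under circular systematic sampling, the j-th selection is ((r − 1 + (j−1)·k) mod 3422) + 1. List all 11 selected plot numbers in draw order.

Selection 1: 1210
Selection 2: 1210 + 413 = 1623
Selection 3: 1623 + 413 = 2036
Selection 4: 2036 + 413 = 2449
Selection 5: 2449 + 413 = 2862
Selection 6: 2862 + 413 = 3275
Selection 7: 3275 + 413 = 3688 → 3688 − 3422 = 266
Selection 8: 266 + 413 = 679
Selection 9: 679 + 413 = 1092
Selection 10: 1092 + 413 = 1505
Selection 11: 1505 + 413 = 1918

1210, 1623, 2036, 2449, 2862, 3275, 266, 679, 1092, 1505, 1918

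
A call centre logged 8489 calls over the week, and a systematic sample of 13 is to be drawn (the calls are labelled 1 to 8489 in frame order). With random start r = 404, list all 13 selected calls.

k = N/n = 8489/13 = 653
call 1: 404
call 2: 404 + 653 = 1057
call 3: 1057 + 653 = 1710
call 4: 1710 + 653 = 2363
call 5: 2363 + 653 = 3016
call 6: 3016 + 653 = 3669
call 7: 3669 + 653 = 4322
call 8: 4322 + 653 = 4975
call 9: 4975 + 653 = 5628
call 10: 5628 + 653 = 6281
call 11: 6281 + 653 = 6934
call 12: 6934 + 653 = 7587
call 13: 7587 + 653 = 8240

404, 1057, 1710, 2363, 3016, 3669, 4322, 4975, 5628, 6281, 6934, 7587, 8240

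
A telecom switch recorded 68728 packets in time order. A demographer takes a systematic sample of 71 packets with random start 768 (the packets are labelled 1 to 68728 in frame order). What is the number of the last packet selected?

k = 68728/71 = 968
71st selection = r + (71−1)·k = 768 + 70×968 = 768 + 67760 = 68528

68528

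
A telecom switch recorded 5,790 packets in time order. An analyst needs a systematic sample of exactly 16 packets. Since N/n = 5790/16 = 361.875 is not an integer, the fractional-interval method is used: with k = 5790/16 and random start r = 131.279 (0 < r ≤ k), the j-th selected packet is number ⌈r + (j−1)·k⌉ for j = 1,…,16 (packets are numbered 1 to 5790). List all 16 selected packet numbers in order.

132, 494, 856, 1217, 1579, 1941, 2303, 2665, 3027, 3389, 3751, 4112, 4474, 4836, 5198, 5560

j=1: r + 0k = 131.279 → ⌈·⌉ = 132
j=2: r + 1k = 493.154 → ⌈·⌉ = 494
j=3: r + 2k = 855.029 → ⌈·⌉ = 856
j=4: r + 3k = 1216.904 → ⌈·⌉ = 1217
j=5: r + 4k = 1578.779 → ⌈·⌉ = 1579
j=6: r + 5k = 1940.654 → ⌈·⌉ = 1941
j=7: r + 6k = 2302.529 → ⌈·⌉ = 2303
j=8: r + 7k = 2664.404 → ⌈·⌉ = 2665
j=9: r + 8k = 3026.279 → ⌈·⌉ = 3027
j=10: r + 9k = 3388.154 → ⌈·⌉ = 3389
j=11: r + 10k = 3750.029 → ⌈·⌉ = 3751
j=12: r + 11k = 4111.904 → ⌈·⌉ = 4112
j=13: r + 12k = 4473.779 → ⌈·⌉ = 4474
j=14: r + 13k = 4835.654 → ⌈·⌉ = 4836
j=15: r + 14k = 5197.529 → ⌈·⌉ = 5198
j=16: r + 15k = 5559.404 → ⌈·⌉ = 5560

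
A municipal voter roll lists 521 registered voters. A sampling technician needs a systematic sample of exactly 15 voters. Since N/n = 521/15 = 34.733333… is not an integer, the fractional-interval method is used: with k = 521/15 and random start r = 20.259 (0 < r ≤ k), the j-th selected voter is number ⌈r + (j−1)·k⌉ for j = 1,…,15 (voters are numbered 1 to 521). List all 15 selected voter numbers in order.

j=1: r + 0k = 20.259 → ⌈·⌉ = 21
j=2: r + 1k = 54.992333… → ⌈·⌉ = 55
j=3: r + 2k = 89.725666… → ⌈·⌉ = 90
j=4: r + 3k = 124.459 → ⌈·⌉ = 125
j=5: r + 4k = 159.192333… → ⌈·⌉ = 160
j=6: r + 5k = 193.925666… → ⌈·⌉ = 194
j=7: r + 6k = 228.659 → ⌈·⌉ = 229
j=8: r + 7k = 263.392333… → ⌈·⌉ = 264
j=9: r + 8k = 298.125666… → ⌈·⌉ = 299
j=10: r + 9k = 332.859 → ⌈·⌉ = 333
j=11: r + 10k = 367.592333… → ⌈·⌉ = 368
j=12: r + 11k = 402.325666… → ⌈·⌉ = 403
j=13: r + 12k = 437.059 → ⌈·⌉ = 438
j=14: r + 13k = 471.792333… → ⌈·⌉ = 472
j=15: r + 14k = 506.525666… → ⌈·⌉ = 507

21, 55, 90, 125, 160, 194, 229, 264, 299, 333, 368, 403, 438, 472, 507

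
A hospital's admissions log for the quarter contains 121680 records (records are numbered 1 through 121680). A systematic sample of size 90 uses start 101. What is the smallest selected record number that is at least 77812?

k = 121680/90 = 1352
Steps past start: ⌈(77812 − 101)/1352⌉ = ⌈77711/1352⌉ = 58
Selected record: 101 + 58×1352 = 78517

78517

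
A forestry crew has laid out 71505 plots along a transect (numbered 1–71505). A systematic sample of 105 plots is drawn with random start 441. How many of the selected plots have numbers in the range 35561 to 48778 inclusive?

k = 71505/105 = 681
First selection ≥ 35561: 441 + ⌈(35561−441)/681⌉·681 = 441 + 52×681 = 35853
Last selection ≤ 48778: 441 + ⌊(48778−441)/681⌋·681 = 441 + 70×681 = 48111
Count = 70 − 52 + 1 = 19

19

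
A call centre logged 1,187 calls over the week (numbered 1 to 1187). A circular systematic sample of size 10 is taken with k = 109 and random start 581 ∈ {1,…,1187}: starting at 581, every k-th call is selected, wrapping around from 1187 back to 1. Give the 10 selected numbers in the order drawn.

Selection 1: 581
Selection 2: 581 + 109 = 690
Selection 3: 690 + 109 = 799
Selection 4: 799 + 109 = 908
Selection 5: 908 + 109 = 1017
Selection 6: 1017 + 109 = 1126
Selection 7: 1126 + 109 = 1235 → 1235 − 1187 = 48
Selection 8: 48 + 109 = 157
Selection 9: 157 + 109 = 266
Selection 10: 266 + 109 = 375

581, 690, 799, 908, 1017, 1126, 48, 157, 266, 375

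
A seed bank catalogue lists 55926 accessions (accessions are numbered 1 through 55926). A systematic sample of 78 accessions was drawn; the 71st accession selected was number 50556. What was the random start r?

366

k = 55926/78 = 717
r = 50556 − (71−1)×717 = 50556 − 50190 = 366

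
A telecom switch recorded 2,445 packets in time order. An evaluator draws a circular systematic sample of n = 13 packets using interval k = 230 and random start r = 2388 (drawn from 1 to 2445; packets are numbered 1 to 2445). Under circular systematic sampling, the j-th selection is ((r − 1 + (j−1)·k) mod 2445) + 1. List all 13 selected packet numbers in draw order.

2388, 173, 403, 633, 863, 1093, 1323, 1553, 1783, 2013, 2243, 28, 258

Selection 1: 2388
Selection 2: 2388 + 230 = 2618 → 2618 − 2445 = 173
Selection 3: 173 + 230 = 403
Selection 4: 403 + 230 = 633
Selection 5: 633 + 230 = 863
Selection 6: 863 + 230 = 1093
Selection 7: 1093 + 230 = 1323
Selection 8: 1323 + 230 = 1553
Selection 9: 1553 + 230 = 1783
Selection 10: 1783 + 230 = 2013
Selection 11: 2013 + 230 = 2243
Selection 12: 2243 + 230 = 2473 → 2473 − 2445 = 28
Selection 13: 28 + 230 = 258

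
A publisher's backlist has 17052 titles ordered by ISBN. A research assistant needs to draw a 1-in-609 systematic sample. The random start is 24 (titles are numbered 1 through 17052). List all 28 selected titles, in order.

title 1: 24
title 2: 24 + 609 = 633
title 3: 633 + 609 = 1242
title 4: 1242 + 609 = 1851
title 5: 1851 + 609 = 2460
title 6: 2460 + 609 = 3069
title 7: 3069 + 609 = 3678
title 8: 3678 + 609 = 4287
title 9: 4287 + 609 = 4896
title 10: 4896 + 609 = 5505
title 11: 5505 + 609 = 6114
title 12: 6114 + 609 = 6723
title 13: 6723 + 609 = 7332
title 14: 7332 + 609 = 7941
title 15: 7941 + 609 = 8550
title 16: 8550 + 609 = 9159
title 17: 9159 + 609 = 9768
title 18: 9768 + 609 = 10377
title 19: 10377 + 609 = 10986
title 20: 10986 + 609 = 11595
title 21: 11595 + 609 = 12204
title 22: 12204 + 609 = 12813
title 23: 12813 + 609 = 13422
title 24: 13422 + 609 = 14031
title 25: 14031 + 609 = 14640
title 26: 14640 + 609 = 15249
title 27: 15249 + 609 = 15858
title 28: 15858 + 609 = 16467

24, 633, 1242, 1851, 2460, 3069, 3678, 4287, 4896, 5505, 6114, 6723, 7332, 7941, 8550, 9159, 9768, 10377, 10986, 11595, 12204, 12813, 13422, 14031, 14640, 15249, 15858, 16467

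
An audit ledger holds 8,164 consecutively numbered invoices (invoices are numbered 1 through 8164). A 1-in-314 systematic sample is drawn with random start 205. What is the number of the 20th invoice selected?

k = 314
20th selection = r + (20−1)·k = 205 + 19×314 = 205 + 5966 = 6171

6171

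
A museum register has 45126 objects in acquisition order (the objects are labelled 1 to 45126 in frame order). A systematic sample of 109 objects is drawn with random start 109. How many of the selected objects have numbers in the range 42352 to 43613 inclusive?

3

k = 45126/109 = 414
First selection ≥ 42352: 109 + ⌈(42352−109)/414⌉·414 = 109 + 103×414 = 42751
Last selection ≤ 43613: 109 + ⌊(43613−109)/414⌋·414 = 109 + 105×414 = 43579
Count = 105 − 103 + 1 = 3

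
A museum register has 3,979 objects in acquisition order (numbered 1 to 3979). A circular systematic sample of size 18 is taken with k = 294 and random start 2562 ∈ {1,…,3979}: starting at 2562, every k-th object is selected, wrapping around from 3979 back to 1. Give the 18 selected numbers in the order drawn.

Selection 1: 2562
Selection 2: 2562 + 294 = 2856
Selection 3: 2856 + 294 = 3150
Selection 4: 3150 + 294 = 3444
Selection 5: 3444 + 294 = 3738
Selection 6: 3738 + 294 = 4032 → 4032 − 3979 = 53
Selection 7: 53 + 294 = 347
Selection 8: 347 + 294 = 641
Selection 9: 641 + 294 = 935
Selection 10: 935 + 294 = 1229
Selection 11: 1229 + 294 = 1523
Selection 12: 1523 + 294 = 1817
Selection 13: 1817 + 294 = 2111
Selection 14: 2111 + 294 = 2405
Selection 15: 2405 + 294 = 2699
Selection 16: 2699 + 294 = 2993
Selection 17: 2993 + 294 = 3287
Selection 18: 3287 + 294 = 3581

2562, 2856, 3150, 3444, 3738, 53, 347, 641, 935, 1229, 1523, 1817, 2111, 2405, 2699, 2993, 3287, 3581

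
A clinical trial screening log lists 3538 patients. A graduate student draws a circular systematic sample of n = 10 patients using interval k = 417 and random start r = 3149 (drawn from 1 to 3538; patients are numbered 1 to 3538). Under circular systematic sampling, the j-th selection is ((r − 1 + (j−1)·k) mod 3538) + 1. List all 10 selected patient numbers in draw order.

3149, 28, 445, 862, 1279, 1696, 2113, 2530, 2947, 3364

Selection 1: 3149
Selection 2: 3149 + 417 = 3566 → 3566 − 3538 = 28
Selection 3: 28 + 417 = 445
Selection 4: 445 + 417 = 862
Selection 5: 862 + 417 = 1279
Selection 6: 1279 + 417 = 1696
Selection 7: 1696 + 417 = 2113
Selection 8: 2113 + 417 = 2530
Selection 9: 2530 + 417 = 2947
Selection 10: 2947 + 417 = 3364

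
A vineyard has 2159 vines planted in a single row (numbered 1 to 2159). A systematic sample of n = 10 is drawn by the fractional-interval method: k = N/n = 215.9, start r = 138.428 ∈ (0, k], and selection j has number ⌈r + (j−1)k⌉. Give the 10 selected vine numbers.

139, 355, 571, 787, 1003, 1218, 1434, 1650, 1866, 2082

j=1: r + 0k = 138.428 → ⌈·⌉ = 139
j=2: r + 1k = 354.328 → ⌈·⌉ = 355
j=3: r + 2k = 570.228 → ⌈·⌉ = 571
j=4: r + 3k = 786.128 → ⌈·⌉ = 787
j=5: r + 4k = 1002.028 → ⌈·⌉ = 1003
j=6: r + 5k = 1217.928 → ⌈·⌉ = 1218
j=7: r + 6k = 1433.828 → ⌈·⌉ = 1434
j=8: r + 7k = 1649.728 → ⌈·⌉ = 1650
j=9: r + 8k = 1865.628 → ⌈·⌉ = 1866
j=10: r + 9k = 2081.528 → ⌈·⌉ = 2082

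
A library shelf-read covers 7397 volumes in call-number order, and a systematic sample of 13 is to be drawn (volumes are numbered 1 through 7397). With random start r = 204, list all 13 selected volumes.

k = N/n = 7397/13 = 569
volume 1: 204
volume 2: 204 + 569 = 773
volume 3: 773 + 569 = 1342
volume 4: 1342 + 569 = 1911
volume 5: 1911 + 569 = 2480
volume 6: 2480 + 569 = 3049
volume 7: 3049 + 569 = 3618
volume 8: 3618 + 569 = 4187
volume 9: 4187 + 569 = 4756
volume 10: 4756 + 569 = 5325
volume 11: 5325 + 569 = 5894
volume 12: 5894 + 569 = 6463
volume 13: 6463 + 569 = 7032

204, 773, 1342, 1911, 2480, 3049, 3618, 4187, 4756, 5325, 5894, 6463, 7032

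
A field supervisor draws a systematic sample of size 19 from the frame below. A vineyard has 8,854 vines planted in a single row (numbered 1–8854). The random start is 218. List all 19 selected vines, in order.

k = N/n = 8854/19 = 466
vine 1: 218
vine 2: 218 + 466 = 684
vine 3: 684 + 466 = 1150
vine 4: 1150 + 466 = 1616
vine 5: 1616 + 466 = 2082
vine 6: 2082 + 466 = 2548
vine 7: 2548 + 466 = 3014
vine 8: 3014 + 466 = 3480
vine 9: 3480 + 466 = 3946
vine 10: 3946 + 466 = 4412
vine 11: 4412 + 466 = 4878
vine 12: 4878 + 466 = 5344
vine 13: 5344 + 466 = 5810
vine 14: 5810 + 466 = 6276
vine 15: 6276 + 466 = 6742
vine 16: 6742 + 466 = 7208
vine 17: 7208 + 466 = 7674
vine 18: 7674 + 466 = 8140
vine 19: 8140 + 466 = 8606

218, 684, 1150, 1616, 2082, 2548, 3014, 3480, 3946, 4412, 4878, 5344, 5810, 6276, 6742, 7208, 7674, 8140, 8606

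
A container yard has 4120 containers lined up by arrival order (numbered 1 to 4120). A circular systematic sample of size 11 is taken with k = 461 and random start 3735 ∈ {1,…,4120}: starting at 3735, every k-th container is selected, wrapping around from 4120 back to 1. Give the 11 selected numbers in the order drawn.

Selection 1: 3735
Selection 2: 3735 + 461 = 4196 → 4196 − 4120 = 76
Selection 3: 76 + 461 = 537
Selection 4: 537 + 461 = 998
Selection 5: 998 + 461 = 1459
Selection 6: 1459 + 461 = 1920
Selection 7: 1920 + 461 = 2381
Selection 8: 2381 + 461 = 2842
Selection 9: 2842 + 461 = 3303
Selection 10: 3303 + 461 = 3764
Selection 11: 3764 + 461 = 4225 → 4225 − 4120 = 105

3735, 76, 537, 998, 1459, 1920, 2381, 2842, 3303, 3764, 105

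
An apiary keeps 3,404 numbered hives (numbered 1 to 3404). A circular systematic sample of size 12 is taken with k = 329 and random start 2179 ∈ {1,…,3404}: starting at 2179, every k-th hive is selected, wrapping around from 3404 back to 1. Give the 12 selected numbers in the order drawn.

Selection 1: 2179
Selection 2: 2179 + 329 = 2508
Selection 3: 2508 + 329 = 2837
Selection 4: 2837 + 329 = 3166
Selection 5: 3166 + 329 = 3495 → 3495 − 3404 = 91
Selection 6: 91 + 329 = 420
Selection 7: 420 + 329 = 749
Selection 8: 749 + 329 = 1078
Selection 9: 1078 + 329 = 1407
Selection 10: 1407 + 329 = 1736
Selection 11: 1736 + 329 = 2065
Selection 12: 2065 + 329 = 2394

2179, 2508, 2837, 3166, 91, 420, 749, 1078, 1407, 1736, 2065, 2394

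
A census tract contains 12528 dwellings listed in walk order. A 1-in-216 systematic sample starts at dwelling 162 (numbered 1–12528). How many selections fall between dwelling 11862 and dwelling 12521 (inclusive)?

k = 216
First selection ≥ 11862: 162 + ⌈(11862−162)/216⌉·216 = 162 + 55×216 = 12042
Last selection ≤ 12521: 162 + ⌊(12521−162)/216⌋·216 = 162 + 57×216 = 12474
Count = 57 − 55 + 1 = 3

3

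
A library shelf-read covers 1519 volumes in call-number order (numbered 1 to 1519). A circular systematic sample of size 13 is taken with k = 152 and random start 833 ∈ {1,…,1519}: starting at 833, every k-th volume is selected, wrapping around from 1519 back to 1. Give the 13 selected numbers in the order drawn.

833, 985, 1137, 1289, 1441, 74, 226, 378, 530, 682, 834, 986, 1138

Selection 1: 833
Selection 2: 833 + 152 = 985
Selection 3: 985 + 152 = 1137
Selection 4: 1137 + 152 = 1289
Selection 5: 1289 + 152 = 1441
Selection 6: 1441 + 152 = 1593 → 1593 − 1519 = 74
Selection 7: 74 + 152 = 226
Selection 8: 226 + 152 = 378
Selection 9: 378 + 152 = 530
Selection 10: 530 + 152 = 682
Selection 11: 682 + 152 = 834
Selection 12: 834 + 152 = 986
Selection 13: 986 + 152 = 1138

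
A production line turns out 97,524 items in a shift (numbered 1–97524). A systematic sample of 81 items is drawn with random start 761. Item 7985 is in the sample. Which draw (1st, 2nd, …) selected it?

7

k = 97524/81 = 1204
position = (7985 − 761)/1204 + 1 = 7224/1204 + 1 = 6 + 1 = 7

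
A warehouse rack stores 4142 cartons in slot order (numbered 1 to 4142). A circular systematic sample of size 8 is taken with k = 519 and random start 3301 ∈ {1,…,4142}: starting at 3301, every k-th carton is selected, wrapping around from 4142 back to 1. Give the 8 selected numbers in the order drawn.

3301, 3820, 197, 716, 1235, 1754, 2273, 2792

Selection 1: 3301
Selection 2: 3301 + 519 = 3820
Selection 3: 3820 + 519 = 4339 → 4339 − 4142 = 197
Selection 4: 197 + 519 = 716
Selection 5: 716 + 519 = 1235
Selection 6: 1235 + 519 = 1754
Selection 7: 1754 + 519 = 2273
Selection 8: 2273 + 519 = 2792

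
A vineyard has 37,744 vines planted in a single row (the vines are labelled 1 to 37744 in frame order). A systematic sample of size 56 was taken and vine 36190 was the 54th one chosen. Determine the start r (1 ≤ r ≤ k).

k = 37744/56 = 674
r = 36190 − (54−1)×674 = 36190 − 35722 = 468

468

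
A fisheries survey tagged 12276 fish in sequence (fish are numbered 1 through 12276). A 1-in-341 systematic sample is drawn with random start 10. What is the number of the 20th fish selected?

k = 341
20th selection = r + (20−1)·k = 10 + 19×341 = 10 + 6479 = 6489

6489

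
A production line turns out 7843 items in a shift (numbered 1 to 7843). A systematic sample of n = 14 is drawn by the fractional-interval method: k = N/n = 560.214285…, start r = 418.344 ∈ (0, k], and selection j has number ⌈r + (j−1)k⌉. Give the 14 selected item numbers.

419, 979, 1539, 2099, 2660, 3220, 3780, 4340, 4901, 5461, 6021, 6581, 7141, 7702

j=1: r + 0k = 418.344 → ⌈·⌉ = 419
j=2: r + 1k = 978.558285… → ⌈·⌉ = 979
j=3: r + 2k = 1538.772571… → ⌈·⌉ = 1539
j=4: r + 3k = 2098.986857… → ⌈·⌉ = 2099
j=5: r + 4k = 2659.201142… → ⌈·⌉ = 2660
j=6: r + 5k = 3219.415428… → ⌈·⌉ = 3220
j=7: r + 6k = 3779.629714… → ⌈·⌉ = 3780
j=8: r + 7k = 4339.844 → ⌈·⌉ = 4340
j=9: r + 8k = 4900.058285… → ⌈·⌉ = 4901
j=10: r + 9k = 5460.272571… → ⌈·⌉ = 5461
j=11: r + 10k = 6020.486857… → ⌈·⌉ = 6021
j=12: r + 11k = 6580.701142… → ⌈·⌉ = 6581
j=13: r + 12k = 7140.915428… → ⌈·⌉ = 7141
j=14: r + 13k = 7701.129714… → ⌈·⌉ = 7702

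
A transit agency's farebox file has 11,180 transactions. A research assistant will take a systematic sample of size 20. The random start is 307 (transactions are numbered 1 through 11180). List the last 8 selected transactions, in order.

7015, 7574, 8133, 8692, 9251, 9810, 10369, 10928

k = N/n = 11180/20 = 559
13th selection = 307 + 12×559 = 7015
14th: 7015 + 559 = 7574
15th: 7574 + 559 = 8133
16th: 8133 + 559 = 8692
17th: 8692 + 559 = 9251
18th: 9251 + 559 = 9810
19th: 9810 + 559 = 10369
20th: 10369 + 559 = 10928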